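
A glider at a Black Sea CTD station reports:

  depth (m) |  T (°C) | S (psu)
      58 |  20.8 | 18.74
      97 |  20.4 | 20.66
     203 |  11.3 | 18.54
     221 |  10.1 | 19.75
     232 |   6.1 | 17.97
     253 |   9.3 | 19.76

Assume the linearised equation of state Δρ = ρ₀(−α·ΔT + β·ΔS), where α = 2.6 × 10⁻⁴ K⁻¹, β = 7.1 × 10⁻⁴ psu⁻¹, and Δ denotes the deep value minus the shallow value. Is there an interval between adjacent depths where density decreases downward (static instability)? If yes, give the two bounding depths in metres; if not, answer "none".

Evaluate Δρ/ρ₀ = −αΔT + βΔS across each adjacent pair:
  58–97 m: −αΔT+βΔS = −(2.6 × 10⁻⁴)(-0.4)+(7.1 × 10⁻⁴)(+1.92) = 1.5 × 10⁻³ → stable
  97–203 m: −αΔT+βΔS = −(2.6 × 10⁻⁴)(-9.1)+(7.1 × 10⁻⁴)(-2.12) = 8.6 × 10⁻⁴ → stable
  203–221 m: −αΔT+βΔS = −(2.6 × 10⁻⁴)(-1.2)+(7.1 × 10⁻⁴)(+1.21) = 1.2 × 10⁻³ → stable
  221–232 m: −αΔT+βΔS = −(2.6 × 10⁻⁴)(-4.0)+(7.1 × 10⁻⁴)(-1.78) = -2.2 × 10⁻⁴ → UNSTABLE
  232–253 m: −αΔT+βΔS = −(2.6 × 10⁻⁴)(+3.2)+(7.1 × 10⁻⁴)(+1.79) = 4.4 × 10⁻⁴ → stable
The 221–232 m interval has Δρ < 0: lighter water underlies denser water.

221–232 m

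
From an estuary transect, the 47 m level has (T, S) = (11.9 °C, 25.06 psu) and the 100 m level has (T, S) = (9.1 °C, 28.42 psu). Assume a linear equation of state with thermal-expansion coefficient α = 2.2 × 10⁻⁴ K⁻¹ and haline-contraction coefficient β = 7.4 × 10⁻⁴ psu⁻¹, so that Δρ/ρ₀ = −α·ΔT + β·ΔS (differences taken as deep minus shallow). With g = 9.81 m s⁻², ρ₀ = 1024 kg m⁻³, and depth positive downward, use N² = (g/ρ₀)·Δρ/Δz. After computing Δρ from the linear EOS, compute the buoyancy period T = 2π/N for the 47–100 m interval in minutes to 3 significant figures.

ΔT = -2.8 K, ΔS = +3.36 psu (deep − shallow).
Δρ/ρ₀ = −αΔT + βΔS = 6.16 × 10⁻⁴ + 2.4864 × 10⁻³ = 3.1024 × 10⁻³, so Δρ ≈ 3.177 kg m⁻³.
N² = (g/ρ₀)·Δρ/Δz = g·(Δρ/ρ₀)/Δz = 9.81 × 3.1024 × 10⁻³ / 53 = 5.7424 × 10⁻⁴ s⁻².
N = √(5.7424 × 10⁻⁴) = 0.023963 rad s⁻¹ → T = 2π/N = 262.20 s = 4.3700 min ≈ 4.37 min.

4.37 min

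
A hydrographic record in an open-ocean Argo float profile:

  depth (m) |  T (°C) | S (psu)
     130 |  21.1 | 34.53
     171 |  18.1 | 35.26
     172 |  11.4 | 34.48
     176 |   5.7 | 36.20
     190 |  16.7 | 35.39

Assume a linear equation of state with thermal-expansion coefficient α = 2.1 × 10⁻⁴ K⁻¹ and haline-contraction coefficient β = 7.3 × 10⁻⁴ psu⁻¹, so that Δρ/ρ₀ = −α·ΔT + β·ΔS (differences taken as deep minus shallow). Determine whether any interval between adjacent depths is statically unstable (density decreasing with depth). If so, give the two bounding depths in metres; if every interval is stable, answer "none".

176–190 m

Evaluate Δρ/ρ₀ = −αΔT + βΔS across each adjacent pair:
  130–171 m: −αΔT+βΔS = −(2.1 × 10⁻⁴)(-3.0)+(7.3 × 10⁻⁴)(+0.73) = 1.2 × 10⁻³ → stable
  171–172 m: −αΔT+βΔS = −(2.1 × 10⁻⁴)(-6.7)+(7.3 × 10⁻⁴)(-0.78) = 8.4 × 10⁻⁴ → stable
  172–176 m: −αΔT+βΔS = −(2.1 × 10⁻⁴)(-5.7)+(7.3 × 10⁻⁴)(+1.72) = 2.5 × 10⁻³ → stable
  176–190 m: −αΔT+βΔS = −(2.1 × 10⁻⁴)(+11.0)+(7.3 × 10⁻⁴)(-0.81) = -2.9 × 10⁻³ → UNSTABLE
The 176–190 m interval has Δρ < 0: lighter water underlies denser water.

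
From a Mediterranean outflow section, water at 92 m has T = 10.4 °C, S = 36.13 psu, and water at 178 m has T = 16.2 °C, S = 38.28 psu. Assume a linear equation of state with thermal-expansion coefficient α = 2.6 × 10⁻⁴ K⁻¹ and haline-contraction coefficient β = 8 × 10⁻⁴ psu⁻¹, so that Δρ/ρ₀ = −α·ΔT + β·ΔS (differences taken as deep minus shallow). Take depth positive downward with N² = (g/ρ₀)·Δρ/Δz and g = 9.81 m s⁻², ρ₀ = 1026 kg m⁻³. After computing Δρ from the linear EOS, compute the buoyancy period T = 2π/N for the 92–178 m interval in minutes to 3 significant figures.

ΔT = +5.8 K, ΔS = +2.15 psu (deep − shallow).
Δρ/ρ₀ = −αΔT + βΔS = -1.508 × 10⁻³ + 1.72 × 10⁻³ = 2.12 × 10⁻⁴, so Δρ ≈ 0.2175 kg m⁻³.
N² = (g/ρ₀)·Δρ/Δz = g·(Δρ/ρ₀)/Δz = 9.81 × 2.12 × 10⁻⁴ / 86 = 2.4183 × 10⁻⁵ s⁻².
N = √(2.4183 × 10⁻⁵) = 4.9176 × 10⁻³ rad s⁻¹ → T = 2π/N = 1.2777 × 10³ s = 21.295 min ≈ 21.3 min.

21.3 min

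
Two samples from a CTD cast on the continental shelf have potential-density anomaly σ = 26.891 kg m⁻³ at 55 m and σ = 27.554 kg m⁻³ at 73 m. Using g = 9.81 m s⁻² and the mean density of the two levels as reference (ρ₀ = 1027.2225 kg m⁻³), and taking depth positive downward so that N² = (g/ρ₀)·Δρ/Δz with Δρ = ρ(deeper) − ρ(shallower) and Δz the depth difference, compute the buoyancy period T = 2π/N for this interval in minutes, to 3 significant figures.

Δρ = 1027.554 − 1026.891 = 0.663 kg m⁻³ over Δz = 73 − 55 = 18 m.
N² = (9.81/1027.2225) × (0.663/18) = 3.5176 × 10⁻⁴ s⁻².
N = √(3.5176 × 10⁻⁴) = 0.018755 rad s⁻¹, so T = 2π/N = 335.01 s = 5.5835 min ≈ 5.58 min.

5.58 min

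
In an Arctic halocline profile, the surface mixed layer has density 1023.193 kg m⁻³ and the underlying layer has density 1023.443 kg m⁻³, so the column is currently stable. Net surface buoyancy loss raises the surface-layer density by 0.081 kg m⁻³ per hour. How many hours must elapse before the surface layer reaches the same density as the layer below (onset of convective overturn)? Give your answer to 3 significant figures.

Density deficit of the surface layer: 1023.443 − 1023.193 = 0.25 kg m⁻³.
Required change = 0.25 / 0.081 = 3.09 hours.

3.09 hours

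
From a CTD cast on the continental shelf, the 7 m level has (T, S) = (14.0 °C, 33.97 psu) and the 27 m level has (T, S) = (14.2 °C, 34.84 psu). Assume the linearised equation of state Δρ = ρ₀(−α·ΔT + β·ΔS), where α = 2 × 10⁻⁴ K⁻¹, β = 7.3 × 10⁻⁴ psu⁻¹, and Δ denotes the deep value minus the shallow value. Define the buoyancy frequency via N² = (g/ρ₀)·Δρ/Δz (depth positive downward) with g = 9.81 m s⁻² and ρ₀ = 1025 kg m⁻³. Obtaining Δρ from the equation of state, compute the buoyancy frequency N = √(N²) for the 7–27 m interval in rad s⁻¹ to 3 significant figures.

0.0171 rad s⁻¹

ΔT = +0.2 K, ΔS = +0.87 psu (deep − shallow).
Δρ/ρ₀ = −αΔT + βΔS = -4.00 × 10⁻⁵ + 6.351 × 10⁻⁴ = 5.951 × 10⁻⁴, so Δρ ≈ 0.6100 kg m⁻³.
N² = (g/ρ₀)·Δρ/Δz = g·(Δρ/ρ₀)/Δz = 9.81 × 5.951 × 10⁻⁴ / 20 = 2.9190 × 10⁻⁴ s⁻².
N = √(2.9190 × 10⁻⁴) = 0.017085 rad s⁻¹ ≈ 0.0171 rad s⁻¹.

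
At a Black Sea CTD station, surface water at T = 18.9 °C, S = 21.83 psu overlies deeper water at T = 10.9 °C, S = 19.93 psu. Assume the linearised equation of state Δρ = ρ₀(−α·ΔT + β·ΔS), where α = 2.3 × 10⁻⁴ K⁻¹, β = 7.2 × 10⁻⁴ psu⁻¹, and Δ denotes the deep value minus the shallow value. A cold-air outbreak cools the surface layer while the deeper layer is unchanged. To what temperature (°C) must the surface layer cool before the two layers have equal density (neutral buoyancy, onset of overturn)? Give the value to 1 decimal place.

16.8 °C

Neutral buoyancy requires Δρ = 0, i.e. −α(T_deep − T_surf′) + β(S_deep − S_surf) = 0.
T_surf′ = T_deep − (β/α)·ΔS = 10.9 − (7.2 × 10⁻⁴/2.3 × 10⁻⁴)·(-1.90) = 16.848 °C.
Cooling required: 18.9 − (16.848) = 2.052 °C.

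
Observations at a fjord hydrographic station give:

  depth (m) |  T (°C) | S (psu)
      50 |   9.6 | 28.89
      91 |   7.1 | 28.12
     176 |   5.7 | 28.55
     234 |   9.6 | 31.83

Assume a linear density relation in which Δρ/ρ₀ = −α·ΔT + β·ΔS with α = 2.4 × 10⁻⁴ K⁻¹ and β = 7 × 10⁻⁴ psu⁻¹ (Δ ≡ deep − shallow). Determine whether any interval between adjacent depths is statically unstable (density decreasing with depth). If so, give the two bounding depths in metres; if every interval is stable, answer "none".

none

Evaluate Δρ/ρ₀ = −αΔT + βΔS across each adjacent pair:
  50–91 m: −αΔT+βΔS = −(2.4 × 10⁻⁴)(-2.5)+(7 × 10⁻⁴)(-0.77) = 6.1 × 10⁻⁵ → stable
  91–176 m: −αΔT+βΔS = −(2.4 × 10⁻⁴)(-1.4)+(7 × 10⁻⁴)(+0.43) = 6.4 × 10⁻⁴ → stable
  176–234 m: −αΔT+βΔS = −(2.4 × 10⁻⁴)(+3.9)+(7 × 10⁻⁴)(+3.28) = 1.4 × 10⁻³ → stable
Every interval has Δρ > 0: the column is stably stratified throughout.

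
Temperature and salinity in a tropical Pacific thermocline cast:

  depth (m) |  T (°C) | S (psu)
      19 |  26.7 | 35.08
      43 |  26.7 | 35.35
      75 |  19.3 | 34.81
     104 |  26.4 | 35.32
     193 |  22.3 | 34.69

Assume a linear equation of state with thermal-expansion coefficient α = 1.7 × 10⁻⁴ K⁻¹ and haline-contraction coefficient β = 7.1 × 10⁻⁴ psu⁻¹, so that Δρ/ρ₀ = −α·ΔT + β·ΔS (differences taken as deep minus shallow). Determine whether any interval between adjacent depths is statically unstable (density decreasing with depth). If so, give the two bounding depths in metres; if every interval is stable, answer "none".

Evaluate Δρ/ρ₀ = −αΔT + βΔS across each adjacent pair:
  19–43 m: −αΔT+βΔS = −(1.7 × 10⁻⁴)(+0.0)+(7.1 × 10⁻⁴)(+0.27) = 1.9 × 10⁻⁴ → stable
  43–75 m: −αΔT+βΔS = −(1.7 × 10⁻⁴)(-7.4)+(7.1 × 10⁻⁴)(-0.54) = 8.7 × 10⁻⁴ → stable
  75–104 m: −αΔT+βΔS = −(1.7 × 10⁻⁴)(+7.1)+(7.1 × 10⁻⁴)(+0.51) = -8.4 × 10⁻⁴ → UNSTABLE
  104–193 m: −αΔT+βΔS = −(1.7 × 10⁻⁴)(-4.1)+(7.1 × 10⁻⁴)(-0.63) = 2.5 × 10⁻⁴ → stable
The 75–104 m interval has Δρ < 0: lighter water underlies denser water.

75–104 m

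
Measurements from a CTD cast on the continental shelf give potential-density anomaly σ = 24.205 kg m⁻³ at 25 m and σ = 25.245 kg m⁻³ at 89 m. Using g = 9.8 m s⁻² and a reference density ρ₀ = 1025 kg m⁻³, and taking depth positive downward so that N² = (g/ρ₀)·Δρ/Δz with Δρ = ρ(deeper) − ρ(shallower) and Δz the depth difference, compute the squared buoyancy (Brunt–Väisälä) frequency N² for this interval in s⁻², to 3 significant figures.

Δρ = 1025.245 − 1024.205 = 1.040 kg m⁻³ over Δz = 89 − 25 = 64 m.
N² = (9.8/1025) × (1.040/64) = 1.5537 × 10⁻⁴ s⁻² ≈ 1.55 × 10⁻⁴ s⁻².

1.55 × 10⁻⁴ s⁻²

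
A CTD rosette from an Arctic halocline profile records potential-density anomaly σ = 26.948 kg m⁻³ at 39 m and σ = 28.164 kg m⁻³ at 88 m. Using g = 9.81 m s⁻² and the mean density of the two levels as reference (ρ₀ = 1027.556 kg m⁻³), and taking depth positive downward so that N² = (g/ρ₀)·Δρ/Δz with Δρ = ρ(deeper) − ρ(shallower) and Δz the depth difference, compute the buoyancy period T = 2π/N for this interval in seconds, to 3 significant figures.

Δρ = 1028.164 − 1026.948 = 1.216 kg m⁻³ over Δz = 88 − 39 = 49 m.
N² = (9.81/1027.556) × (1.216/49) = 2.3692 × 10⁻⁴ s⁻².
N = √(2.3692 × 10⁻⁴) = 0.015392 rad s⁻¹, so T = 2π/N = 408.21 s ≈ 408 s.
N² > 0, so the interval is statically stable.

408 s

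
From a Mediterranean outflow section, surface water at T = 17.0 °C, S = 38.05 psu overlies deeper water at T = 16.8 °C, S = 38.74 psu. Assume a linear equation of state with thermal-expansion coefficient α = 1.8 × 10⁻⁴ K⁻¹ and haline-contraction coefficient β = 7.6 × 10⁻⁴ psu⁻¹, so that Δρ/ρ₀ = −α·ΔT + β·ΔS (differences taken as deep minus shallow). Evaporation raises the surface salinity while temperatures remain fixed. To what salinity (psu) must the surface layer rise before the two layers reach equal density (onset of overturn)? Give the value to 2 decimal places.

Neutral buoyancy requires −α(T_deep − T_surf) + β(S_deep − S_surf′) = 0.
S_surf′ = S_deep − (α/β)·ΔT = 38.74 − (1.8 × 10⁻⁴/7.6 × 10⁻⁴)·(-0.2) = 38.7874 psu.
Increase required: 38.7874 − 38.05 = 0.7374 psu.

38.79 psu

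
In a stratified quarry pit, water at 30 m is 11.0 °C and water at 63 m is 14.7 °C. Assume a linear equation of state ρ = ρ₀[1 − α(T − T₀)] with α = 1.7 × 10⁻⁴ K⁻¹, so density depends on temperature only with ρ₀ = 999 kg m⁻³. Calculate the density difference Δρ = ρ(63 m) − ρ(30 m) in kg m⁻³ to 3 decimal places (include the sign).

-0.628 kg m⁻³

ΔT = +3.7 K, Δρ/ρ₀ = −αΔT = -6.29 × 10⁻⁴.
Δρ = 999 × (-6.29 × 10⁻⁴) = -0.628 kg m⁻³.
Negative Δρ: lighter below, statically unstable.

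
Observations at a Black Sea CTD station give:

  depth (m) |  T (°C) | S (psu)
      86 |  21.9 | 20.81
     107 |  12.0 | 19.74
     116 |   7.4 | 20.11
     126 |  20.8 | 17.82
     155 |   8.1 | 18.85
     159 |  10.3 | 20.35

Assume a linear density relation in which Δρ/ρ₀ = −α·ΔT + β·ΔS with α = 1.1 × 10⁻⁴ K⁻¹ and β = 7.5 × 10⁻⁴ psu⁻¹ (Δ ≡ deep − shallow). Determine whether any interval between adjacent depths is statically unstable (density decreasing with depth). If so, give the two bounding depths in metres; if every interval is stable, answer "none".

Evaluate Δρ/ρ₀ = −αΔT + βΔS across each adjacent pair:
  86–107 m: −αΔT+βΔS = −(1.1 × 10⁻⁴)(-9.9)+(7.5 × 10⁻⁴)(-1.07) = 2.9 × 10⁻⁴ → stable
  107–116 m: −αΔT+βΔS = −(1.1 × 10⁻⁴)(-4.6)+(7.5 × 10⁻⁴)(+0.37) = 7.8 × 10⁻⁴ → stable
  116–126 m: −αΔT+βΔS = −(1.1 × 10⁻⁴)(+13.4)+(7.5 × 10⁻⁴)(-2.29) = -3.2 × 10⁻³ → UNSTABLE
  126–155 m: −αΔT+βΔS = −(1.1 × 10⁻⁴)(-12.7)+(7.5 × 10⁻⁴)(+1.03) = 2.2 × 10⁻³ → stable
  155–159 m: −αΔT+βΔS = −(1.1 × 10⁻⁴)(+2.2)+(7.5 × 10⁻⁴)(+1.50) = 8.8 × 10⁻⁴ → stable
The 116–126 m interval has Δρ < 0: lighter water underlies denser water.

116–126 m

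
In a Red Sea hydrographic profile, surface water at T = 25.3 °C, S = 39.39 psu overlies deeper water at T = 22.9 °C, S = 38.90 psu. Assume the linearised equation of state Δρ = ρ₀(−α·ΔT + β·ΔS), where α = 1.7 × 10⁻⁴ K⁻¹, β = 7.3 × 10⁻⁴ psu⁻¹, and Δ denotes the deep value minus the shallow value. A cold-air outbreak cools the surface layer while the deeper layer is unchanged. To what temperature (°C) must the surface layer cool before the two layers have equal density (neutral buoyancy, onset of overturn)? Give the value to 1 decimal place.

25.0 °C

Neutral buoyancy requires Δρ = 0, i.e. −α(T_deep − T_surf′) + β(S_deep − S_surf) = 0.
T_surf′ = T_deep − (β/α)·ΔS = 22.9 − (7.3 × 10⁻⁴/1.7 × 10⁻⁴)·(-0.49) = 25.004 °C.
Cooling required: 25.3 − (25.004) = 0.296 °C.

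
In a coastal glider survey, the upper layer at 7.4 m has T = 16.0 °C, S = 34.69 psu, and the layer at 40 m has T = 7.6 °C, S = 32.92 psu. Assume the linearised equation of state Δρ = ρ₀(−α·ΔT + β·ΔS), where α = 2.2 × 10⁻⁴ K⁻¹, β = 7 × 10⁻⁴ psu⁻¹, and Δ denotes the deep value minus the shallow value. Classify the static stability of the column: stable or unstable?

ΔT = 7.6 − 16.0 = -8.4 K and ΔS = 32.92 − 34.69 = -1.77 psu (deep − shallow).
−αΔT = 1.848 × 10⁻³; βΔS = -1.239 × 10⁻³; sum Δρ/ρ₀ = 6.09 × 10⁻⁴.
Δρ/ρ₀ > 0, so Δρ > 0: deeper water is denser → statically stable.

stable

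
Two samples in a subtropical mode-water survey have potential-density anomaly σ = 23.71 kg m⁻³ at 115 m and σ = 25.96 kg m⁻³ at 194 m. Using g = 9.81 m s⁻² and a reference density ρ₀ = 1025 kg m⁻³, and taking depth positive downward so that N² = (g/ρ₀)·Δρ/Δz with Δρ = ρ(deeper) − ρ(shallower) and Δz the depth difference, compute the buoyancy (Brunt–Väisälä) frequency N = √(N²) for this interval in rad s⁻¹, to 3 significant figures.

0.0165 rad s⁻¹

Δρ = 1025.96 − 1023.71 = 2.25 kg m⁻³ over Δz = 194 − 115 = 79 m.
N² = (9.81/1025) × (2.25/79) = 2.7258 × 10⁻⁴ s⁻².
N = √(2.7258 × 10⁻⁴) = 0.016510 rad s⁻¹ ≈ 0.0165 rad s⁻¹.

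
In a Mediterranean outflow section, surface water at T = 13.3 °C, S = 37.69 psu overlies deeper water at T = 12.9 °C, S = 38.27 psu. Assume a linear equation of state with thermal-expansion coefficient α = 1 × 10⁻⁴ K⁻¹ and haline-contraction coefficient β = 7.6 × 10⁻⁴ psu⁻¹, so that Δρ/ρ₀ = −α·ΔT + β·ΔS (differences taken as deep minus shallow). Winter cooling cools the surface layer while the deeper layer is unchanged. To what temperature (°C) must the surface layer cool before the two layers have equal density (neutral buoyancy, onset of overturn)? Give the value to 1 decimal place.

Neutral buoyancy requires Δρ = 0, i.e. −α(T_deep − T_surf′) + β(S_deep − S_surf) = 0.
T_surf′ = T_deep − (β/α)·ΔS = 12.9 − (7.6 × 10⁻⁴/1 × 10⁻⁴)·(+0.58) = 8.492 °C.
Cooling required: 13.3 − (8.492) = 4.808 °C.

8.5 °C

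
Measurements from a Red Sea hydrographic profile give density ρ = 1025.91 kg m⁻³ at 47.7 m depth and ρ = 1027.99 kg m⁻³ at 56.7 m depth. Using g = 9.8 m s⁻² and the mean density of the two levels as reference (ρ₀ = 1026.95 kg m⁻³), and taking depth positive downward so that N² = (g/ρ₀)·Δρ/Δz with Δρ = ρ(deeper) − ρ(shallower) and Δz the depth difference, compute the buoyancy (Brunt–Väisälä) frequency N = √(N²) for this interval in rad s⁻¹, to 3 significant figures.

Δρ = 1027.99 − 1025.91 = 2.08 kg m⁻³ over Δz = 56.7 − 47.7 = 9 m.
N² = (9.8/1026.95) × (2.08/9) = 2.2055 × 10⁻³ s⁻².
N = √(2.2055 × 10⁻³) = 0.046963 rad s⁻¹ ≈ 0.0470 rad s⁻¹.
Since Δρ > 0 the layer is stably stratified.

0.0470 rad s⁻¹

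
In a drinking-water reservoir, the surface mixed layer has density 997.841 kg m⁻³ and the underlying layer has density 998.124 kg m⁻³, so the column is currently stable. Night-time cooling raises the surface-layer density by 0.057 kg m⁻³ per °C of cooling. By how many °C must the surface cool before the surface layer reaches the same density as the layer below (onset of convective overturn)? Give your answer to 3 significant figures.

4.96 °C

Density deficit of the surface layer: 998.124 − 997.841 = 0.283 kg m⁻³.
Required change = 0.283 / 0.057 = 4.96 °C.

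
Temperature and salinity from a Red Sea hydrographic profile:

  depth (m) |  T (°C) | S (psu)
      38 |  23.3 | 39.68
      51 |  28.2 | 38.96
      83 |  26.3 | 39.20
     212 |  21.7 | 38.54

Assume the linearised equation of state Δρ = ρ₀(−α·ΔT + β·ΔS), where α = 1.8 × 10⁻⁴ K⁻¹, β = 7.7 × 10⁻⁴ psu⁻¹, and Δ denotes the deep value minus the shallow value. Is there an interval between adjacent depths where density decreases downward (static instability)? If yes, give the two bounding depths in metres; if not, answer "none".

38–51 m

Evaluate Δρ/ρ₀ = −αΔT + βΔS across each adjacent pair:
  38–51 m: −αΔT+βΔS = −(1.8 × 10⁻⁴)(+4.9)+(7.7 × 10⁻⁴)(-0.72) = -1.4 × 10⁻³ → UNSTABLE
  51–83 m: −αΔT+βΔS = −(1.8 × 10⁻⁴)(-1.9)+(7.7 × 10⁻⁴)(+0.24) = 5.3 × 10⁻⁴ → stable
  83–212 m: −αΔT+βΔS = −(1.8 × 10⁻⁴)(-4.6)+(7.7 × 10⁻⁴)(-0.66) = 3.2 × 10⁻⁴ → stable
The 38–51 m interval has Δρ < 0: lighter water underlies denser water.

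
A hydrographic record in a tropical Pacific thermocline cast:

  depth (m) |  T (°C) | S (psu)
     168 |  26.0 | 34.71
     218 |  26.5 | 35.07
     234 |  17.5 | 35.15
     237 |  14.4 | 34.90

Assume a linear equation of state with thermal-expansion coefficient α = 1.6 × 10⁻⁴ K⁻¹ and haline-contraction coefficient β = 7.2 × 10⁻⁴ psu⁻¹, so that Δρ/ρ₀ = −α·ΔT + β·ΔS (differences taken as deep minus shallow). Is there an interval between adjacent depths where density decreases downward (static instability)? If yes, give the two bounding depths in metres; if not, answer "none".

Evaluate Δρ/ρ₀ = −αΔT + βΔS across each adjacent pair:
  168–218 m: −αΔT+βΔS = −(1.6 × 10⁻⁴)(+0.5)+(7.2 × 10⁻⁴)(+0.36) = 1.8 × 10⁻⁴ → stable
  218–234 m: −αΔT+βΔS = −(1.6 × 10⁻⁴)(-9.0)+(7.2 × 10⁻⁴)(+0.08) = 1.5 × 10⁻³ → stable
  234–237 m: −αΔT+βΔS = −(1.6 × 10⁻⁴)(-3.1)+(7.2 × 10⁻⁴)(-0.25) = 3.2 × 10⁻⁴ → stable
Every interval has Δρ > 0: the column is stably stratified throughout.

none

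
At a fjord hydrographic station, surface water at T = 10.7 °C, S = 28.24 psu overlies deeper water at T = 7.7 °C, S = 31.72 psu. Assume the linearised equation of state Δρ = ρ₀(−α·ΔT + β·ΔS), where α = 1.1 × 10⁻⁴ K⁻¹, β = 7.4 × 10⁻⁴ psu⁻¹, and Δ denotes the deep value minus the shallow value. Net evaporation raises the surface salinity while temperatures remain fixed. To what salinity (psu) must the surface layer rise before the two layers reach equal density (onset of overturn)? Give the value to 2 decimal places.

Neutral buoyancy requires −α(T_deep − T_surf) + β(S_deep − S_surf′) = 0.
S_surf′ = S_deep − (α/β)·ΔT = 31.72 − (1.1 × 10⁻⁴/7.4 × 10⁻⁴)·(-3.0) = 32.1659 psu.
Increase required: 32.1659 − 28.24 = 3.9259 psu.

32.17 psu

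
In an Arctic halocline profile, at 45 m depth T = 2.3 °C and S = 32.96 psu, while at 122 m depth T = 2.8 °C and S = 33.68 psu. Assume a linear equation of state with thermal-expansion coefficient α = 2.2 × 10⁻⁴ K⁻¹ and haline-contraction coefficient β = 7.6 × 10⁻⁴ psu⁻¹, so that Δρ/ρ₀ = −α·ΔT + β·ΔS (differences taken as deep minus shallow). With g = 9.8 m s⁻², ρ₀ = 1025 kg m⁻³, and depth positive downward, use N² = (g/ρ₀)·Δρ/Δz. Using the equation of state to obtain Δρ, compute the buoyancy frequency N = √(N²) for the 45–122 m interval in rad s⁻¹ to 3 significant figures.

7.46 × 10⁻³ rad s⁻¹

ΔT = +0.5 K, ΔS = +0.72 psu (deep − shallow).
Δρ/ρ₀ = −αΔT + βΔS = -1.10 × 10⁻⁴ + 5.472 × 10⁻⁴ = 4.372 × 10⁻⁴, so Δρ ≈ 0.4481 kg m⁻³.
N² = (g/ρ₀)·Δρ/Δz = g·(Δρ/ρ₀)/Δz = 9.8 × 4.372 × 10⁻⁴ / 77 = 5.5644 × 10⁻⁵ s⁻².
N = √(5.5644 × 10⁻⁵) = 7.4595 × 10⁻³ rad s⁻¹ ≈ 7.46 × 10⁻³ rad s⁻¹.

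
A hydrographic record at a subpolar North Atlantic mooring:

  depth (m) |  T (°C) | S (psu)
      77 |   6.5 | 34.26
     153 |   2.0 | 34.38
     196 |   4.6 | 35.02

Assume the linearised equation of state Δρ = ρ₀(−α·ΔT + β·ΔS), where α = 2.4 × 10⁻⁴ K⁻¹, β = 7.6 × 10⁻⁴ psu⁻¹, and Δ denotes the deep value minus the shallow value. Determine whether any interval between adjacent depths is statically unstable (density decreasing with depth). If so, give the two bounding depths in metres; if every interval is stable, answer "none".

153–196 m

Evaluate Δρ/ρ₀ = −αΔT + βΔS across each adjacent pair:
  77–153 m: −αΔT+βΔS = −(2.4 × 10⁻⁴)(-4.5)+(7.6 × 10⁻⁴)(+0.12) = 1.2 × 10⁻³ → stable
  153–196 m: −αΔT+βΔS = −(2.4 × 10⁻⁴)(+2.6)+(7.6 × 10⁻⁴)(+0.64) = -1.4 × 10⁻⁴ → UNSTABLE
The 153–196 m interval has Δρ < 0: lighter water underlies denser water.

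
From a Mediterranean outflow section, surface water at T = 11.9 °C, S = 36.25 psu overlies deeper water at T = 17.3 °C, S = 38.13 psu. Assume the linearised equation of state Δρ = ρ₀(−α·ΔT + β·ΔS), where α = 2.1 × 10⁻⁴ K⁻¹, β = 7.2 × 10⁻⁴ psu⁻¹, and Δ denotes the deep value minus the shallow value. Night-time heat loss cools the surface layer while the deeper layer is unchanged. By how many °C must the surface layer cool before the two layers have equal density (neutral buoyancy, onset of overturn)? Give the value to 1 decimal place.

1.0 °C

Neutral buoyancy requires Δρ = 0, i.e. −α(T_deep − T_surf′) + β(S_deep − S_surf) = 0.
T_surf′ = T_deep − (β/α)·ΔS = 17.3 − (7.2 × 10⁻⁴/2.1 × 10⁻⁴)·(+1.88) = 10.854 °C.
Cooling required: 11.9 − (10.854) = 1.046 °C.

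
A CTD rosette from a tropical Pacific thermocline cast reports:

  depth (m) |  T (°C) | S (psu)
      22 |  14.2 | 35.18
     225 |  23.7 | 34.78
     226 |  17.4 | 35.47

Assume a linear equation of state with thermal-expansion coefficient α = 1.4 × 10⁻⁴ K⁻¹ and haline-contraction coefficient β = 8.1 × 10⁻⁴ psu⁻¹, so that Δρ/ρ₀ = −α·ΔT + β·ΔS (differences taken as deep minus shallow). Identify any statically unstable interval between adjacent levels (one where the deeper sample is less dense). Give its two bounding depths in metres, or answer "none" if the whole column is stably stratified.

Evaluate Δρ/ρ₀ = −αΔT + βΔS across each adjacent pair:
  22–225 m: −αΔT+βΔS = −(1.4 × 10⁻⁴)(+9.5)+(8.1 × 10⁻⁴)(-0.40) = -1.7 × 10⁻³ → UNSTABLE
  225–226 m: −αΔT+βΔS = −(1.4 × 10⁻⁴)(-6.3)+(8.1 × 10⁻⁴)(+0.69) = 1.4 × 10⁻³ → stable
The 22–225 m interval has Δρ < 0: lighter water underlies denser water.

22–225 m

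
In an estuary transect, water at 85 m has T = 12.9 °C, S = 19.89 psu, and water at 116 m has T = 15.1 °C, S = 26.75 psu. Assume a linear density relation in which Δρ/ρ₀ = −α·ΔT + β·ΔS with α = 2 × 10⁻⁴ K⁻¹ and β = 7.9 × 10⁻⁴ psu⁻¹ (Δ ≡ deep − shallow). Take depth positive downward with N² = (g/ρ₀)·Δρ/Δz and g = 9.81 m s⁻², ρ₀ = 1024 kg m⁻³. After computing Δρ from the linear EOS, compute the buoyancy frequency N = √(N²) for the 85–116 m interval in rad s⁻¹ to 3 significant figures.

0.0397 rad s⁻¹

ΔT = +2.2 K, ΔS = +6.86 psu (deep − shallow).
Δρ/ρ₀ = −αΔT + βΔS = -4.40 × 10⁻⁴ + 5.4194 × 10⁻³ = 4.9794 × 10⁻³, so Δρ ≈ 5.099 kg m⁻³.
N² = (g/ρ₀)·Δρ/Δz = g·(Δρ/ρ₀)/Δz = 9.81 × 4.9794 × 10⁻³ / 31 = 1.5757 × 10⁻³ s⁻².
N = √(1.5757 × 10⁻³) = 0.039695 rad s⁻¹ ≈ 0.0397 rad s⁻¹.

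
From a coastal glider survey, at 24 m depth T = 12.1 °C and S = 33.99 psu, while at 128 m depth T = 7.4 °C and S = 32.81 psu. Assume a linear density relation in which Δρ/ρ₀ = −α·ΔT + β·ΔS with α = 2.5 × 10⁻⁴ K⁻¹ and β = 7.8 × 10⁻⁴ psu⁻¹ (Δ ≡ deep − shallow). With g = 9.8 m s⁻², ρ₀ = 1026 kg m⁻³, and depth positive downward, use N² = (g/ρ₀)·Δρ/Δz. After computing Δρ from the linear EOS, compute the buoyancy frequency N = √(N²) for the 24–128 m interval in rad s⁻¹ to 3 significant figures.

ΔT = -4.7 K, ΔS = -1.18 psu (deep − shallow).
Δρ/ρ₀ = −αΔT + βΔS = 1.175 × 10⁻³ − 9.204 × 10⁻⁴ = 2.546 × 10⁻⁴, so Δρ ≈ 0.2612 kg m⁻³.
N² = (g/ρ₀)·Δρ/Δz = g·(Δρ/ρ₀)/Δz = 9.8 × 2.546 × 10⁻⁴ / 104 = 2.3991 × 10⁻⁵ s⁻².
N = √(2.3991 × 10⁻⁵) = 4.8981 × 10⁻³ rad s⁻¹ ≈ 4.90 × 10⁻³ rad s⁻¹.

4.90 × 10⁻³ rad s⁻¹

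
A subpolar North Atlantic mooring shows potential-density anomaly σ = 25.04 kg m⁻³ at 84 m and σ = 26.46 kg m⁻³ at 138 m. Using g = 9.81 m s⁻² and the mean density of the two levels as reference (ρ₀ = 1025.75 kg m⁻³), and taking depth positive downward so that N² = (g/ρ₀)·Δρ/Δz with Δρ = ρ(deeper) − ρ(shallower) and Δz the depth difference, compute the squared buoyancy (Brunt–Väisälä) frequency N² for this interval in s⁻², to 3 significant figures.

2.51 × 10⁻⁴ s⁻²

Δρ = 1026.46 − 1025.04 = 1.42 kg m⁻³ over Δz = 138 − 84 = 54 m.
N² = (9.81/1025.75) × (1.42/54) = 2.5149 × 10⁻⁴ s⁻² ≈ 2.51 × 10⁻⁴ s⁻².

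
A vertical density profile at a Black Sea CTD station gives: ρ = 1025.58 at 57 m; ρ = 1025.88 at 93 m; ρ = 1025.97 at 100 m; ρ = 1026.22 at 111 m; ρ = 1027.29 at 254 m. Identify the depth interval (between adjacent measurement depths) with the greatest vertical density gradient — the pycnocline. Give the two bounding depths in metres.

100–111 m

Compute the density gradient over each adjacent pair:
  57–93 m: Δρ/Δz = 0.30/36 = 8.3 × 10⁻³ kg m⁻⁴
  93–100 m: Δρ/Δz = 0.09/7 = 0.013 kg m⁻⁴
  100–111 m: Δρ/Δz = 0.25/11 = 0.023 kg m⁻⁴
  111–254 m: Δρ/Δz = 1.07/143 = 7.5 × 10⁻³ kg m⁻⁴
The largest gradient is in the 100–111 m interval — the pycnocline.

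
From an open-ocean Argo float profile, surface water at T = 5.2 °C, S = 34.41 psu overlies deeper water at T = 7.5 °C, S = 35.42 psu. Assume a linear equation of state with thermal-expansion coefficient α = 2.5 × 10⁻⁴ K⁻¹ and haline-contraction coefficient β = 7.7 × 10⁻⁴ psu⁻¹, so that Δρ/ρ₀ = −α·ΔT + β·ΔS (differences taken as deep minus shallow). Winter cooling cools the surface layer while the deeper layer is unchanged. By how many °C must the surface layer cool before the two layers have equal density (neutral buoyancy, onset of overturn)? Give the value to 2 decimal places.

Neutral buoyancy requires Δρ = 0, i.e. −α(T_deep − T_surf′) + β(S_deep − S_surf) = 0.
T_surf′ = T_deep − (β/α)·ΔS = 7.5 − (7.7 × 10⁻⁴/2.5 × 10⁻⁴)·(+1.01) = 4.3892 °C.
Cooling required: 5.2 − (4.3892) = 0.8108 °C.

0.81 °C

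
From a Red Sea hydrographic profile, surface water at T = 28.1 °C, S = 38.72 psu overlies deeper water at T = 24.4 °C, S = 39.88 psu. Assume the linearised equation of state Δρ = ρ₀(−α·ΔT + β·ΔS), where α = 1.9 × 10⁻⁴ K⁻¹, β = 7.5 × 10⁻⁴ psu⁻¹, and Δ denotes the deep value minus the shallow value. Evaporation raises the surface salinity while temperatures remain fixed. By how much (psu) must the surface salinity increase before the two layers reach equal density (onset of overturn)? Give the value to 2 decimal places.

Neutral buoyancy requires −α(T_deep − T_surf) + β(S_deep − S_surf′) = 0.
S_surf′ = S_deep − (α/β)·ΔT = 39.88 − (1.9 × 10⁻⁴/7.5 × 10⁻⁴)·(-3.7) = 40.8173 psu.
Increase required: 40.8173 − 38.72 = 2.0973 psu.

2.10 psu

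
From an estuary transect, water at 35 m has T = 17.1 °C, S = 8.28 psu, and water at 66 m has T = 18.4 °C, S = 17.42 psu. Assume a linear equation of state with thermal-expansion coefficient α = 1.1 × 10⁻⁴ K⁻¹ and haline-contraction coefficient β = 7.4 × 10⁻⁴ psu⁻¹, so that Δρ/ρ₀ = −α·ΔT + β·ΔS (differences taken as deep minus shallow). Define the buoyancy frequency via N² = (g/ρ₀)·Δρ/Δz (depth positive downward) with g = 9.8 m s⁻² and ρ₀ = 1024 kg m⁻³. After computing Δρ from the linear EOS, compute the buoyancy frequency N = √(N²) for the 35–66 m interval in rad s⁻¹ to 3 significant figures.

0.0457 rad s⁻¹

ΔT = +1.3 K, ΔS = +9.14 psu (deep − shallow).
Δρ/ρ₀ = −αΔT + βΔS = -1.43 × 10⁻⁴ + 6.7636 × 10⁻³ = 6.6206 × 10⁻³, so Δρ ≈ 6.779 kg m⁻³.
N² = (g/ρ₀)·Δρ/Δz = g·(Δρ/ρ₀)/Δz = 9.8 × 6.6206 × 10⁻³ / 31 = 2.0930 × 10⁻³ s⁻².
N = √(2.0930 × 10⁻³) = 0.045749 rad s⁻¹ ≈ 0.0457 rad s⁻¹.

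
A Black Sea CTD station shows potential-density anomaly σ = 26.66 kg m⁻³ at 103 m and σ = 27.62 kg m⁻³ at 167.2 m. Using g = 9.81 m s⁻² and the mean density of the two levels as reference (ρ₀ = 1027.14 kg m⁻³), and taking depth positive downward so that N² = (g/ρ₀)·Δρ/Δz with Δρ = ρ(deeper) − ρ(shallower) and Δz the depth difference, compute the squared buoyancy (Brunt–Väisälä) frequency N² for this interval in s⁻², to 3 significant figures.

Δρ = 1027.62 − 1026.66 = 0.96 kg m⁻³ over Δz = 167.2 − 103 = 64.2 m.
N² = (9.81/1027.14) × (0.96/64.2) = 1.4282 × 10⁻⁴ s⁻² ≈ 1.43 × 10⁻⁴ s⁻².
N² > 0, so the interval is statically stable.

1.43 × 10⁻⁴ s⁻²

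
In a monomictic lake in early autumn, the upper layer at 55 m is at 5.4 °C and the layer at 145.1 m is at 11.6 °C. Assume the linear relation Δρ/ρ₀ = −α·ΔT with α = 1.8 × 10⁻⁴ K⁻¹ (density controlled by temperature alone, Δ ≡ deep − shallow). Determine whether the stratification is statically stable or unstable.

ΔT = 11.6 − 5.4 = +6.2 K, so Δρ/ρ₀ = −αΔT = -1.116 × 10⁻³.
Δρ/ρ₀ < 0, so Δρ < 0: deeper water is lighter → statically unstable; the column would overturn.

unstable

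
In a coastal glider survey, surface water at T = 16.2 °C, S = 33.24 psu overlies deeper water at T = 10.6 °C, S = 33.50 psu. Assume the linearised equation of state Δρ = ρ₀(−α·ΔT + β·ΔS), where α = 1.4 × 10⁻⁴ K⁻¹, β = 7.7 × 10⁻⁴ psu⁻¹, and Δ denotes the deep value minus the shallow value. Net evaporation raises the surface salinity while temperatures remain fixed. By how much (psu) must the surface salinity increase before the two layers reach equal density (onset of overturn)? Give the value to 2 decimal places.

1.28 psu

Neutral buoyancy requires −α(T_deep − T_surf) + β(S_deep − S_surf′) = 0.
S_surf′ = S_deep − (α/β)·ΔT = 33.50 − (1.4 × 10⁻⁴/7.7 × 10⁻⁴)·(-5.6) = 34.5182 psu.
Increase required: 34.5182 − 33.24 = 1.2782 psu.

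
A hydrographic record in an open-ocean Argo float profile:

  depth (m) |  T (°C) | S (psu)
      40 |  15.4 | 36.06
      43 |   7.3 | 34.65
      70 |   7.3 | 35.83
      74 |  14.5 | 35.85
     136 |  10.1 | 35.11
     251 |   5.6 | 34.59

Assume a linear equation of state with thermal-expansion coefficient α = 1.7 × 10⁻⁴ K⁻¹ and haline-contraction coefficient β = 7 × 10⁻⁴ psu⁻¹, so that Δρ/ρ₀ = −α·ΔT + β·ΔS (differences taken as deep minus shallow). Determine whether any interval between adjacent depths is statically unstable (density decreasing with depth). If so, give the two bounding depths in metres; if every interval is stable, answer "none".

70–74 m

Evaluate Δρ/ρ₀ = −αΔT + βΔS across each adjacent pair:
  40–43 m: −αΔT+βΔS = −(1.7 × 10⁻⁴)(-8.1)+(7 × 10⁻⁴)(-1.41) = 3.9 × 10⁻⁴ → stable
  43–70 m: −αΔT+βΔS = −(1.7 × 10⁻⁴)(+0.0)+(7 × 10⁻⁴)(+1.18) = 8.3 × 10⁻⁴ → stable
  70–74 m: −αΔT+βΔS = −(1.7 × 10⁻⁴)(+7.2)+(7 × 10⁻⁴)(+0.02) = -1.2 × 10⁻³ → UNSTABLE
  74–136 m: −αΔT+βΔS = −(1.7 × 10⁻⁴)(-4.4)+(7 × 10⁻⁴)(-0.74) = 2.3 × 10⁻⁴ → stable
  136–251 m: −αΔT+βΔS = −(1.7 × 10⁻⁴)(-4.5)+(7 × 10⁻⁴)(-0.52) = 4.0 × 10⁻⁴ → stable
The 70–74 m interval has Δρ < 0: lighter water underlies denser water.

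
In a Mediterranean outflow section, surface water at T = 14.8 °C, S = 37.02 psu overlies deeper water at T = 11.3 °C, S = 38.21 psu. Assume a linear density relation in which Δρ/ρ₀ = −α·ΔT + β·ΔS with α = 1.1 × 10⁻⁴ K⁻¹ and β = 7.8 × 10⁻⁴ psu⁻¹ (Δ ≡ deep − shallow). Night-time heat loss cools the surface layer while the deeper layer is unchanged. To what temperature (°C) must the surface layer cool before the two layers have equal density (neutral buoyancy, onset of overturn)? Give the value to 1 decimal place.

Neutral buoyancy requires Δρ = 0, i.e. −α(T_deep − T_surf′) + β(S_deep − S_surf) = 0.
T_surf′ = T_deep − (β/α)·ΔS = 11.3 − (7.8 × 10⁻⁴/1.1 × 10⁻⁴)·(+1.19) = 2.862 °C.
Cooling required: 14.8 − (2.862) = 11.938 °C.

2.9 °C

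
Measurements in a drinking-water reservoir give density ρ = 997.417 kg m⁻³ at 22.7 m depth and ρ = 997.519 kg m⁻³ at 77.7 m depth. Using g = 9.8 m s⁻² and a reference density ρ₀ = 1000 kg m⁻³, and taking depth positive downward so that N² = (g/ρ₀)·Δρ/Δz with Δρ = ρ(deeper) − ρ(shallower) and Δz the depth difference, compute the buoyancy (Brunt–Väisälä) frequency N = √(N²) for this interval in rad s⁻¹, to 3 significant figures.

4.26 × 10⁻³ rad s⁻¹

Δρ = 997.519 − 997.417 = 0.102 kg m⁻³ over Δz = 77.7 − 22.7 = 55 m.
N² = (9.8/1000) × (0.102/55) = 1.8175 × 10⁻⁵ s⁻².
N = √(1.8175 × 10⁻⁵) = 4.2632 × 10⁻³ rad s⁻¹ ≈ 4.26 × 10⁻³ rad s⁻¹.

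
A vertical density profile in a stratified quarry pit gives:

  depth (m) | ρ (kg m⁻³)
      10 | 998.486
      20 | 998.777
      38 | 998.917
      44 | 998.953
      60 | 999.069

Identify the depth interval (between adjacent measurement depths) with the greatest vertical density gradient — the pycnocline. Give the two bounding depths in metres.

Compute the density gradient over each adjacent pair:
  10–20 m: Δρ/Δz = 0.291/10 = 0.029 kg m⁻⁴
  20–38 m: Δρ/Δz = 0.140/18 = 7.8 × 10⁻³ kg m⁻⁴
  38–44 m: Δρ/Δz = 0.036/6 = 6.0 × 10⁻³ kg m⁻⁴
  44–60 m: Δρ/Δz = 0.116/16 = 7.3 × 10⁻³ kg m⁻⁴
The largest gradient is in the 10–20 m interval — the pycnocline.

10–20 m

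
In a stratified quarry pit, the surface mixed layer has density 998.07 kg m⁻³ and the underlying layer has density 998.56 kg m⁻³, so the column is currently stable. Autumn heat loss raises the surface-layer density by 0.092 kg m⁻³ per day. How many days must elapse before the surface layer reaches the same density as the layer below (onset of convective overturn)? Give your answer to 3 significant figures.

Density deficit of the surface layer: 998.56 − 998.07 = 0.49 kg m⁻³.
Required change = 0.49 / 0.092 = 5.33 days.

5.33 days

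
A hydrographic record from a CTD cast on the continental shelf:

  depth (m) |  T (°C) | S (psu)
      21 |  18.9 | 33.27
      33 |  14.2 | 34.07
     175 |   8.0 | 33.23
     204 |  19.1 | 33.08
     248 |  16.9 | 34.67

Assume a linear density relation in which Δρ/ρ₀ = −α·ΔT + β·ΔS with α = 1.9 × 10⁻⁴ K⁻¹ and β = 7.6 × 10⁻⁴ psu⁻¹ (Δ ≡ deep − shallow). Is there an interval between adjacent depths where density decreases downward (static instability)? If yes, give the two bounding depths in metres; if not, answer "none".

Evaluate Δρ/ρ₀ = −αΔT + βΔS across each adjacent pair:
  21–33 m: −αΔT+βΔS = −(1.9 × 10⁻⁴)(-4.7)+(7.6 × 10⁻⁴)(+0.80) = 1.5 × 10⁻³ → stable
  33–175 m: −αΔT+βΔS = −(1.9 × 10⁻⁴)(-6.2)+(7.6 × 10⁻⁴)(-0.84) = 5.4 × 10⁻⁴ → stable
  175–204 m: −αΔT+βΔS = −(1.9 × 10⁻⁴)(+11.1)+(7.6 × 10⁻⁴)(-0.15) = -2.2 × 10⁻³ → UNSTABLE
  204–248 m: −αΔT+βΔS = −(1.9 × 10⁻⁴)(-2.2)+(7.6 × 10⁻⁴)(+1.59) = 1.6 × 10⁻³ → stable
The 175–204 m interval has Δρ < 0: lighter water underlies denser water.

175–204 m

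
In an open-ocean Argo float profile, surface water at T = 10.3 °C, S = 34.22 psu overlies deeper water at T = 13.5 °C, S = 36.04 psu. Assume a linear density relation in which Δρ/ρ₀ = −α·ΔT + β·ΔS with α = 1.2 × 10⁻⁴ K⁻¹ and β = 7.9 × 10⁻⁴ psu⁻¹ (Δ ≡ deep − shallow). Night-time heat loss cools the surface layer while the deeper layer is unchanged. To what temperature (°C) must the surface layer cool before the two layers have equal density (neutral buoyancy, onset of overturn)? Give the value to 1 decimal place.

1.5 °C

Neutral buoyancy requires Δρ = 0, i.e. −α(T_deep − T_surf′) + β(S_deep − S_surf) = 0.
T_surf′ = T_deep − (β/α)·ΔS = 13.5 − (7.9 × 10⁻⁴/1.2 × 10⁻⁴)·(+1.82) = 1.518 °C.
Cooling required: 10.3 − (1.518) = 8.782 °C.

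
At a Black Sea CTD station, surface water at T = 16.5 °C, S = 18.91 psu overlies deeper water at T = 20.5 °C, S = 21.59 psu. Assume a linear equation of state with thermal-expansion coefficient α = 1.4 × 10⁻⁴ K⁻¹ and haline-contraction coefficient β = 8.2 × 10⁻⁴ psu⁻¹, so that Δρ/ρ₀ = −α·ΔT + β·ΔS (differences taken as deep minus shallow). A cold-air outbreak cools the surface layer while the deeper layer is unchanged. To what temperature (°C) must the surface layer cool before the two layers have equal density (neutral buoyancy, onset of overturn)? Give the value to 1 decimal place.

4.8 °C

Neutral buoyancy requires Δρ = 0, i.e. −α(T_deep − T_surf′) + β(S_deep − S_surf) = 0.
T_surf′ = T_deep − (β/α)·ΔS = 20.5 − (8.2 × 10⁻⁴/1.4 × 10⁻⁴)·(+2.68) = 4.803 °C.
Cooling required: 16.5 − (4.803) = 11.697 °C.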